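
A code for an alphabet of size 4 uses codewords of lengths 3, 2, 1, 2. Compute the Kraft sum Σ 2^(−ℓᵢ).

With common denominator 2^3 = 8: Σ 2^(−ℓᵢ) = 1/8 + 2/8 + 4/8 + 2/8 = 9/8 = 1.125.

1.125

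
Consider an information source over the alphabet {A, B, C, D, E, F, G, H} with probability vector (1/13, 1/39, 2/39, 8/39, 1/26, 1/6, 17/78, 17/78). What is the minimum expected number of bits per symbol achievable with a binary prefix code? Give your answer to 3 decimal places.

2.731 bits/symbol

Repeatedly combine the two least-probable nodes; the expected code length is the sum of the merged weights.
merge 1/39 + 1/26 → 5/78
merge 2/39 + 5/78 → 3/26
merge 1/13 + 3/26 → 5/26
merge 1/6 + 5/26 → 14/39
merge 8/39 + 17/78 → 11/26
merge 17/78 + 14/39 → 15/26
merge 11/26 + 15/26 → 1
L = 5/78 + 3/26 + 5/26 + 14/39 + 11/26 + 15/26 + 1 = 71/26 ≈ 2.731 bits/symbol.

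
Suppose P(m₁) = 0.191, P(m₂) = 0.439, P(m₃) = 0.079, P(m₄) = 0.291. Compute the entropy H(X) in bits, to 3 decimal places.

1.785 bits

H = −Σ pᵢ log₂ pᵢ.
−0.191·log₂(0.191) = 0.4562
−0.439·log₂(0.439) = 0.5214
−0.079·log₂(0.079) = 0.2893
−0.291·log₂(0.291) = 0.5182
Sum ≈ 1.7851 → 1.785 bits.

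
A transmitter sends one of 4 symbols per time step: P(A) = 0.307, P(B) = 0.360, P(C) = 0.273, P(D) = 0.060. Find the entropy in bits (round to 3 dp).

1.809 bits

H = −Σ pᵢ log₂ pᵢ.
−0.307·log₂(0.307) = 0.5230
−0.360·log₂(0.360) = 0.5306
−0.273·log₂(0.273) = 0.5113
−0.060·log₂(0.060) = 0.2435
Sum ≈ 1.8085 → 1.809 bits.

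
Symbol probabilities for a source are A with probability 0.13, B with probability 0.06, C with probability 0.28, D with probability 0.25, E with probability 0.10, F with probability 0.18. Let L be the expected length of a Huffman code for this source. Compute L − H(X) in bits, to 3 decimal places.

Entropy H = −Σ p log₂ p ≈ 2.4179 bits.
Huffman merges: 3/50+1/10→4/25; 13/100+4/25→29/100; 9/50+1/4→43/100; 7/25+29/100→57/100; 43/100+57/100→1. L = 49/20 ≈ 2.4500.
L − H = 2.4500 − 2.4179 = 0.032 bits.

0.032 bits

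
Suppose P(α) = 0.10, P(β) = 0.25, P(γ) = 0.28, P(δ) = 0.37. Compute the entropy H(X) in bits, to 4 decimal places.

H = −Σ pᵢ log₂ pᵢ.
−0.10·log₂(0.10) = 0.3322
−0.25·log₂(0.25) = 0.5000
−0.28·log₂(0.28) = 0.5142
−0.37·log₂(0.37) = 0.5307
Sum ≈ 1.8771 → 1.8771 bits.

1.8771 bits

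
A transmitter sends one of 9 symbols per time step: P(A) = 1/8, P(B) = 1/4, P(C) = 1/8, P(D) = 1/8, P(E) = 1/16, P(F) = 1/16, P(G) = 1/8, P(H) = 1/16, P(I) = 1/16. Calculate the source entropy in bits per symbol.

Each probability is a power of 1/2, so log₂(1/p) is an integer.
H = Σ p·log₂(1/p) = 1/8·3 + 1/4·2 + 1/8·3 + 1/8·3 + 1/16·4 + 1/16·4 + 1/8·3 + 1/16·4 + 1/16·4 = 3 bits.

3 bits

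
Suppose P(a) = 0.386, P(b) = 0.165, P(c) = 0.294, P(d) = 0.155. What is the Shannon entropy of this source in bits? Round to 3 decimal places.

H = −Σ pᵢ log₂ pᵢ.
−0.386·log₂(0.386) = 0.5301
−0.165·log₂(0.165) = 0.4289
−0.294·log₂(0.294) = 0.5192
−0.155·log₂(0.155) = 0.4169
Sum ≈ 1.8951 → 1.895 bits.

1.895 bits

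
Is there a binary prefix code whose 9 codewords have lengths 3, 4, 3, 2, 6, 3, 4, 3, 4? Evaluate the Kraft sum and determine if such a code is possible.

With common denominator 2^6 = 64: Σ 2^(−ℓᵢ) = 8/64 + 4/64 + 8/64 + 16/64 + 1/64 + 8/64 + 4/64 + 8/64 + 4/64 = 61/64 = 0.953125.
Kraft's inequality requires Σ ≤ 1; here Σ = 0.953125 ≤ 1, so such a prefix code exists.

0.953125; yes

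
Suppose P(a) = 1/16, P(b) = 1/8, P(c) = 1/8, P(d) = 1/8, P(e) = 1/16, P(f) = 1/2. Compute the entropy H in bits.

Each probability is a power of 1/2, so log₂(1/p) is an integer.
H = Σ p·log₂(1/p) = 1/16·4 + 1/8·3 + 1/8·3 + 1/8·3 + 1/16·4 + 1/2·1 = 2.125 bits.

2.125 bits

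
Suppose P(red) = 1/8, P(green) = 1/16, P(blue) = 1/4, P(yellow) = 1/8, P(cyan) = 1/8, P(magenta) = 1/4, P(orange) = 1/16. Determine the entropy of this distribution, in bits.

2.625 bits

Each probability is a power of 1/2, so log₂(1/p) is an integer.
H = Σ p·log₂(1/p) = 1/8·3 + 1/16·4 + 1/4·2 + 1/8·3 + 1/8·3 + 1/4·2 + 1/16·4 = 2.625 bits.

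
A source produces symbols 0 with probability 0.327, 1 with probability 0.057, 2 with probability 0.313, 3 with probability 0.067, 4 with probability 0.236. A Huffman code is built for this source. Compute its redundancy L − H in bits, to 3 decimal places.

0.084 bits

Entropy H = −Σ p log₂ p ≈ 2.0403 bits.
Huffman merges: 57/1000+67/1000→31/250; 31/250+59/250→9/25; 313/1000+327/1000→16/25; 9/25+16/25→1. L = 531/250 ≈ 2.1240.
L − H = 2.1240 − 2.0403 = 0.084 bits.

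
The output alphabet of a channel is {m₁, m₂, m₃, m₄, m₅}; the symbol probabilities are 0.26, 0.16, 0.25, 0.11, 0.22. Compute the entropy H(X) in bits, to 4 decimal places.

2.2592 bits

H = −Σ pᵢ log₂ pᵢ.
−0.26·log₂(0.26) = 0.5053
−0.16·log₂(0.16) = 0.4230
−0.25·log₂(0.25) = 0.5000
−0.11·log₂(0.11) = 0.3503
−0.22·log₂(0.22) = 0.4806
Sum ≈ 2.2592 → 2.2592 bits.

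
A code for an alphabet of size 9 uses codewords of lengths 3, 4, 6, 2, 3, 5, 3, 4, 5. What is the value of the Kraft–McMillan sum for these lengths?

0.828125

With common denominator 2^6 = 64: Σ 2^(−ℓᵢ) = 8/64 + 4/64 + 1/64 + 16/64 + 8/64 + 2/64 + 8/64 + 4/64 + 2/64 = 53/64 = 0.828125.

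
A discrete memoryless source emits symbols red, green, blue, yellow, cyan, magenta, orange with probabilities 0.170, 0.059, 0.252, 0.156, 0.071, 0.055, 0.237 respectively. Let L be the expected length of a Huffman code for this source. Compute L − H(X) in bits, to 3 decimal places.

0.037 bits

Entropy H = −Σ p log₂ p ≈ 2.5881 bits.
Huffman merges: 11/200+59/1000→57/500; 71/1000+57/500→37/200; 39/250+17/100→163/500; 37/200+237/1000→211/500; 63/250+163/500→289/500; 211/500+289/500→1. L = 21/8 ≈ 2.6250.
L − H = 2.6250 − 2.5881 = 0.037 bits.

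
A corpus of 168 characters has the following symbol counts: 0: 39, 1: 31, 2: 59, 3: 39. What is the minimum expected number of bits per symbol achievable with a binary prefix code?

2 bits/symbol

Probabilities are the counts divided by 168.
Repeatedly combine the two least-probable nodes; the expected code length is the sum of the merged weights.
merge 31/168 + 13/56 → 5/12
merge 13/56 + 59/168 → 7/12
merge 5/12 + 7/12 → 1
L = 5/12 + 7/12 + 1 = 2 bits/symbol.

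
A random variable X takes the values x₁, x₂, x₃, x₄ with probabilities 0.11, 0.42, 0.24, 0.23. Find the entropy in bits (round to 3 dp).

1.858 bits

H = −Σ pᵢ log₂ pᵢ.
−0.11·log₂(0.11) = 0.3503
−0.42·log₂(0.42) = 0.5256
−0.24·log₂(0.24) = 0.4941
−0.23·log₂(0.23) = 0.4877
Sum ≈ 1.8577 → 1.858 bits.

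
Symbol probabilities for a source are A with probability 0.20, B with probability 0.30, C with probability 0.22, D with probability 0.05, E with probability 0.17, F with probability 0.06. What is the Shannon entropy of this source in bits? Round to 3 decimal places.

H = −Σ pᵢ log₂ pᵢ.
−0.20·log₂(0.20) = 0.4644
−0.30·log₂(0.30) = 0.5211
−0.22·log₂(0.22) = 0.4806
−0.05·log₂(0.05) = 0.2161
−0.17·log₂(0.17) = 0.4346
−0.06·log₂(0.06) = 0.2435
Sum ≈ 2.3603 → 2.360 bits.

2.360 bits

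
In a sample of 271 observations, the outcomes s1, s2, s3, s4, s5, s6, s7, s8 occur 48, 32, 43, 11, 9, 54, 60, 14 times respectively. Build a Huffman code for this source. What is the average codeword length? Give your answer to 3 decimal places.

Probabilities are the counts divided by 271.
Repeatedly combine the two least-probable nodes; the expected code length is the sum of the merged weights.
merge 9/271 + 11/271 → 20/271
merge 14/271 + 20/271 → 34/271
merge 32/271 + 34/271 → 66/271
merge 43/271 + 48/271 → 91/271
merge 54/271 + 60/271 → 114/271
merge 66/271 + 91/271 → 157/271
merge 114/271 + 157/271 → 1
L = 20/271 + 34/271 + 66/271 + 91/271 + 114/271 + 157/271 + 1 = 753/271 ≈ 2.779 bits/symbol.

2.779 bits/symbol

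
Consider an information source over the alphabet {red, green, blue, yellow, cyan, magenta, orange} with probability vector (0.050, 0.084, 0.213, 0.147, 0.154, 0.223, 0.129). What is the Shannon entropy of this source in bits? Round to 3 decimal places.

2.678 bits

H = −Σ pᵢ log₂ pᵢ.
−0.050·log₂(0.050) = 0.2161
−0.084·log₂(0.084) = 0.3002
−0.213·log₂(0.213) = 0.4752
−0.147·log₂(0.147) = 0.4066
−0.154·log₂(0.154) = 0.4156
−0.223·log₂(0.223) = 0.4828
−0.129·log₂(0.129) = 0.3811
Sum ≈ 2.6777 → 2.678 bits.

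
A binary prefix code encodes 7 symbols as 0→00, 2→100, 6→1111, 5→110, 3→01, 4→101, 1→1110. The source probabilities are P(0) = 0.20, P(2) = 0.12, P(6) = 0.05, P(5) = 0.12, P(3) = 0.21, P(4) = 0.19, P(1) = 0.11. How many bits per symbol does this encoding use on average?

2.75 bits/symbol

L̄ = Σ pᵢ·ℓᵢ = 0.20·2 + 0.12·3 + 0.05·4 + 0.12·3 + 0.21·2 + 0.19·3 + 0.11·4 = 2.75 bits/symbol.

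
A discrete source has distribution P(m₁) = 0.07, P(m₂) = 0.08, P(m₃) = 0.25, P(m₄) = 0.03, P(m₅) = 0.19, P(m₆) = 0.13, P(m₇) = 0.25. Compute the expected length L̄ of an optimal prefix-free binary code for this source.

Repeatedly combine the two least-probable nodes; the expected code length is the sum of the merged weights.
merge 3/100 + 7/100 → 1/10
merge 2/25 + 1/10 → 9/50
merge 13/100 + 9/50 → 31/100
merge 19/100 + 1/4 → 11/25
merge 1/4 + 31/100 → 14/25
merge 11/25 + 14/25 → 1
L = 1/10 + 9/50 + 31/100 + 11/25 + 14/25 + 1 = 259/100 = 2.59 bits/symbol.

2.59 bits/symbol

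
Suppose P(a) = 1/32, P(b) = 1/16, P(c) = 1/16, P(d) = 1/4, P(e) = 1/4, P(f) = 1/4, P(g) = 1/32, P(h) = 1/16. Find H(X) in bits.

2.5625 bits

Each probability is a power of 1/2, so log₂(1/p) is an integer.
H = Σ p·log₂(1/p) = 1/32·5 + 1/16·4 + 1/16·4 + 1/4·2 + 1/4·2 + 1/4·2 + 1/32·5 + 1/16·4 = 2.5625 bits.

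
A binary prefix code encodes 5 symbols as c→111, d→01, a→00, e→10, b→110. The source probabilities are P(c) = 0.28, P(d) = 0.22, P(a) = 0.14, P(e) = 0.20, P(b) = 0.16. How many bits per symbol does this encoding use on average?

2.44 bits/symbol

L̄ = Σ pᵢ·ℓᵢ = 0.28·3 + 0.22·2 + 0.14·2 + 0.20·2 + 0.16·3 = 2.44 bits/symbol.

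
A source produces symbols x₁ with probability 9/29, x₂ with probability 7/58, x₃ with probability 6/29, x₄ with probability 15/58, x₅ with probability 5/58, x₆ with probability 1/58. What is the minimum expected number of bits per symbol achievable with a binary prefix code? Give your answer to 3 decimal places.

2.328 bits/symbol

Repeatedly combine the two least-probable nodes; the expected code length is the sum of the merged weights.
merge 1/58 + 5/58 → 3/29
merge 3/29 + 7/58 → 13/58
merge 6/29 + 13/58 → 25/58
merge 15/58 + 9/29 → 33/58
merge 25/58 + 33/58 → 1
L = 3/29 + 13/58 + 25/58 + 33/58 + 1 = 135/58 ≈ 2.328 bits/symbol.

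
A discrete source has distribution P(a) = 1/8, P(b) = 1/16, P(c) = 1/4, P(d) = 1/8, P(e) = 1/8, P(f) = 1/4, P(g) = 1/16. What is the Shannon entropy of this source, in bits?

2.625 bits

Each probability is a power of 1/2, so log₂(1/p) is an integer.
H = Σ p·log₂(1/p) = 1/8·3 + 1/16·4 + 1/4·2 + 1/8·3 + 1/8·3 + 1/4·2 + 1/16·4 = 2.625 bits.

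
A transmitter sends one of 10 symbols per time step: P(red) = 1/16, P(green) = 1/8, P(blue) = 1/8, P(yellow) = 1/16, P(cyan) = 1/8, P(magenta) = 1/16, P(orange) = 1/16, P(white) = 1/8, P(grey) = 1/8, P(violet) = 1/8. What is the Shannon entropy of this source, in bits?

Each probability is a power of 1/2, so log₂(1/p) is an integer.
H = Σ p·log₂(1/p) = 1/16·4 + 1/8·3 + 1/8·3 + 1/16·4 + 1/8·3 + 1/16·4 + 1/16·4 + 1/8·3 + 1/8·3 + 1/8·3 = 3.25 bits.

3.25 bits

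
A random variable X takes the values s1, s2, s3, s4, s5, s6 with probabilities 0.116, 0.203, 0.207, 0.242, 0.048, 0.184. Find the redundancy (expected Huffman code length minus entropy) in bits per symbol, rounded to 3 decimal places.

0.059 bits

Entropy H = −Σ p log₂ p ≈ 2.4529 bits.
Huffman merges: 6/125+29/250→41/250; 41/250+23/125→87/250; 203/1000+207/1000→41/100; 121/500+87/250→59/100; 41/100+59/100→1. L = 314/125 ≈ 2.5120.
L − H = 2.5120 − 2.4529 = 0.059 bits.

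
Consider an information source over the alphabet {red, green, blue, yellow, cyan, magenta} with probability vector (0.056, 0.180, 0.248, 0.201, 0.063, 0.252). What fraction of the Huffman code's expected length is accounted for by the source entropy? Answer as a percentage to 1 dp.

Entropy H = −Σ p log₂ p ≈ 2.3947 bits.
Huffman merges: 7/125+63/1000→119/1000; 119/1000+9/50→299/1000; 201/1000+31/125→449/1000; 63/250+299/1000→551/1000; 449/1000+551/1000→1. L = 1209/500 ≈ 2.4180.
Efficiency = H/L = 2.3947/2.4180 = 99.0%.

99.0%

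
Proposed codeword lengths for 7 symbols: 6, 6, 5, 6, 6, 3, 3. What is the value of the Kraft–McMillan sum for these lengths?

0.34375

With common denominator 2^6 = 64: Σ 2^(−ℓᵢ) = 1/64 + 1/64 + 2/64 + 1/64 + 1/64 + 8/64 + 8/64 = 22/64 = 0.34375.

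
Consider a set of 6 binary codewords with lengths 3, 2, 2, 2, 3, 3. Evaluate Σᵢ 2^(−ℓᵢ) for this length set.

With common denominator 2^3 = 8: Σ 2^(−ℓᵢ) = 1/8 + 2/8 + 2/8 + 2/8 + 1/8 + 1/8 = 9/8 = 1.125.

1.125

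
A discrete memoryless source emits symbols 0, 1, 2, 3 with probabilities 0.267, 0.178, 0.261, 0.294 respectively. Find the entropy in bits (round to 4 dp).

1.9769 bits

H = −Σ pᵢ log₂ pᵢ.
−0.267·log₂(0.267) = 0.5087
−0.178·log₂(0.178) = 0.4432
−0.261·log₂(0.261) = 0.5058
−0.294·log₂(0.294) = 0.5192
Sum ≈ 1.9769 → 1.9769 bits.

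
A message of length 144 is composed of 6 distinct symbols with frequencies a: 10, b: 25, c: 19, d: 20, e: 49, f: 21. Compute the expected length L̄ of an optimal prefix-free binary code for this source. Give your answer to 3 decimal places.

Probabilities are the counts divided by 144.
Repeatedly combine the two least-probable nodes; the expected code length is the sum of the merged weights.
merge 5/72 + 19/144 → 29/144
merge 5/36 + 7/48 → 41/144
merge 25/144 + 29/144 → 3/8
merge 41/144 + 49/144 → 5/8
merge 3/8 + 5/8 → 1
L = 29/144 + 41/144 + 3/8 + 5/8 + 1 = 179/72 ≈ 2.486 bits/symbol.

2.486 bits/symbol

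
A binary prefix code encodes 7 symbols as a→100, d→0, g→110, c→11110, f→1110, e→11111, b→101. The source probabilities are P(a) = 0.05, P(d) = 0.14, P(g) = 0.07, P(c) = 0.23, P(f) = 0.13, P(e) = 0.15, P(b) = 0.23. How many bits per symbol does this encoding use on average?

L̄ = Σ pᵢ·ℓᵢ = 0.05·3 + 0.14·1 + 0.07·3 + 0.23·5 + 0.13·4 + 0.15·5 + 0.23·3 = 3.61 bits/symbol.

3.61 bits/symbol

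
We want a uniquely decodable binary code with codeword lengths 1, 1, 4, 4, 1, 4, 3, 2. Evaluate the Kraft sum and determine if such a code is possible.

With common denominator 2^4 = 16: Σ 2^(−ℓᵢ) = 8/16 + 8/16 + 1/16 + 1/16 + 8/16 + 1/16 + 2/16 + 4/16 = 33/16 = 2.0625.
Kraft's inequality requires Σ ≤ 1; here Σ = 2.0625 > 1, so no such prefix code exists.

2.0625; no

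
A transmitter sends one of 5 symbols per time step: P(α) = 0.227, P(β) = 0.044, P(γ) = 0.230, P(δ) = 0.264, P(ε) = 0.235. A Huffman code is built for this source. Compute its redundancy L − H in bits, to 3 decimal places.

Entropy H = −Σ p log₂ p ≈ 2.1698 bits.
Huffman merges: 11/250+227/1000→271/1000; 23/100+47/200→93/200; 33/125+271/1000→107/200; 93/200+107/200→1. L = 2271/1000 ≈ 2.2710.
L − H = 2.2710 − 2.1698 = 0.101 bits.

0.101 bits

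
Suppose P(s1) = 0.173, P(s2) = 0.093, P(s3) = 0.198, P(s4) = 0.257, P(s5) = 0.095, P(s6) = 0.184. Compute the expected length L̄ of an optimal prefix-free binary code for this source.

2.545 bits/symbol

Repeatedly combine the two least-probable nodes; the expected code length is the sum of the merged weights.
merge 93/1000 + 19/200 → 47/250
merge 173/1000 + 23/125 → 357/1000
merge 47/250 + 99/500 → 193/500
merge 257/1000 + 357/1000 → 307/500
merge 193/500 + 307/500 → 1
L = 47/250 + 357/1000 + 193/500 + 307/500 + 1 = 509/200 = 2.545 bits/symbol.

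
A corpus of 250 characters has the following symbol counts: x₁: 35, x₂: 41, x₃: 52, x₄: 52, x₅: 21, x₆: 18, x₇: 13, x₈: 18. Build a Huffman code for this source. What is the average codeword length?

2.864 bits/symbol

Probabilities are the counts divided by 250.
Repeatedly combine the two least-probable nodes; the expected code length is the sum of the merged weights.
merge 13/250 + 9/125 → 31/250
merge 9/125 + 21/250 → 39/250
merge 31/250 + 7/50 → 33/125
merge 39/250 + 41/250 → 8/25
merge 26/125 + 26/125 → 52/125
merge 33/125 + 8/25 → 73/125
merge 52/125 + 73/125 → 1
L = 31/250 + 39/250 + 33/125 + 8/25 + 52/125 + 73/125 + 1 = 358/125 = 2.864 bits/symbol.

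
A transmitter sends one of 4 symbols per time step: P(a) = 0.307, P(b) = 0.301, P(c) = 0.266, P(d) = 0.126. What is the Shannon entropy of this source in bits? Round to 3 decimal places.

H = −Σ pᵢ log₂ pᵢ.
−0.307·log₂(0.307) = 0.5230
−0.301·log₂(0.301) = 0.5214
−0.266·log₂(0.266) = 0.5082
−0.126·log₂(0.126) = 0.3766
Sum ≈ 1.9292 → 1.929 bits.

1.929 bits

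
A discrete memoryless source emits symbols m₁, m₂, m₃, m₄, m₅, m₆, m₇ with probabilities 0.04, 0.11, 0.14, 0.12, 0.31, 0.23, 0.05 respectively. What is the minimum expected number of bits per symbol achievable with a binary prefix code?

Repeatedly combine the two least-probable nodes; the expected code length is the sum of the merged weights.
merge 1/25 + 1/20 → 9/100
merge 9/100 + 11/100 → 1/5
merge 3/25 + 7/50 → 13/50
merge 1/5 + 23/100 → 43/100
merge 13/50 + 31/100 → 57/100
merge 43/100 + 57/100 → 1
L = 9/100 + 1/5 + 13/50 + 43/100 + 57/100 + 1 = 51/20 = 2.55 bits/symbol.

2.55 bits/symbol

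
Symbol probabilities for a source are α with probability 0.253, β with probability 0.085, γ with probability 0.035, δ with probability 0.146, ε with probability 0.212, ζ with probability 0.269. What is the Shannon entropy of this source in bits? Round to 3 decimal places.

2.363 bits

H = −Σ pᵢ log₂ pᵢ.
−0.253·log₂(0.253) = 0.5016
−0.085·log₂(0.085) = 0.3023
−0.035·log₂(0.035) = 0.1693
−0.146·log₂(0.146) = 0.4053
−0.212·log₂(0.212) = 0.4744
−0.269·log₂(0.269) = 0.5096
Sum ≈ 2.3625 → 2.363 bits.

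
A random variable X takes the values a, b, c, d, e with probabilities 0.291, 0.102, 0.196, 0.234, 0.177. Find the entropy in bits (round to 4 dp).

H = −Σ pᵢ log₂ pᵢ.
−0.291·log₂(0.291) = 0.5182
−0.102·log₂(0.102) = 0.3359
−0.196·log₂(0.196) = 0.4608
−0.234·log₂(0.234) = 0.4903
−0.177·log₂(0.177) = 0.4422
Sum ≈ 2.2475 → 2.2475 bits.

2.2475 bits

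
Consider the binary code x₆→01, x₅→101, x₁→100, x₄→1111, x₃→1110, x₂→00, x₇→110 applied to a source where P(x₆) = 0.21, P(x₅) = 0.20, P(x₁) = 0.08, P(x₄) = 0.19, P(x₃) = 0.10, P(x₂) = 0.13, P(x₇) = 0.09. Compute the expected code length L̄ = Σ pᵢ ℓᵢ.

L̄ = Σ pᵢ·ℓᵢ = 0.21·2 + 0.20·3 + 0.08·3 + 0.19·4 + 0.10·4 + 0.13·2 + 0.09·3 = 2.95 bits/symbol.

2.95 bits/symbol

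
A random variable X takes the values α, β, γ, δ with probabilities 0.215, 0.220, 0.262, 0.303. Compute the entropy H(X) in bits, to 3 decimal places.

1.986 bits

H = −Σ pᵢ log₂ pᵢ.
−0.215·log₂(0.215) = 0.4768
−0.220·log₂(0.220) = 0.4806
−0.262·log₂(0.262) = 0.5063
−0.303·log₂(0.303) = 0.5220
Sum ≈ 1.9856 → 1.986 bits.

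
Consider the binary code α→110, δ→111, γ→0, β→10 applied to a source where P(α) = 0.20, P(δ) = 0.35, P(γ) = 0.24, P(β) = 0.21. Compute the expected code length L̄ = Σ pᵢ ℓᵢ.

2.31 bits/symbol

L̄ = Σ pᵢ·ℓᵢ = 0.20·3 + 0.35·3 + 0.24·1 + 0.21·2 = 2.31 bits/symbol.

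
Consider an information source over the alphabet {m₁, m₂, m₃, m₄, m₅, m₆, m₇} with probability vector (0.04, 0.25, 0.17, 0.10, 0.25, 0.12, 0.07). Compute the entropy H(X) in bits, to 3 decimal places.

2.588 bits

H = −Σ pᵢ log₂ pᵢ.
−0.04·log₂(0.04) = 0.1858
−0.25·log₂(0.25) = 0.5000
−0.17·log₂(0.17) = 0.4346
−0.10·log₂(0.10) = 0.3322
−0.25·log₂(0.25) = 0.5000
−0.12·log₂(0.12) = 0.3671
−0.07·log₂(0.07) = 0.2686
Sum ≈ 2.5882 → 2.588 bits.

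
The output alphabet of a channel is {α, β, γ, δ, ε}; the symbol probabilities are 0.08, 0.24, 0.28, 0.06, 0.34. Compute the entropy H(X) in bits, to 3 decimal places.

2.073 bits

H = −Σ pᵢ log₂ pᵢ.
−0.08·log₂(0.08) = 0.2915
−0.24·log₂(0.24) = 0.4941
−0.28·log₂(0.28) = 0.5142
−0.06·log₂(0.06) = 0.2435
−0.34·log₂(0.34) = 0.5292
Sum ≈ 2.0726 → 2.073 bits.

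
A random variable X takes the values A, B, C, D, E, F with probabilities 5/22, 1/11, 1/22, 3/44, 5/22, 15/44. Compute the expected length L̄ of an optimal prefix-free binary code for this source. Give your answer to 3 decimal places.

2.318 bits/symbol

Repeatedly combine the two least-probable nodes; the expected code length is the sum of the merged weights.
merge 1/22 + 3/44 → 5/44
merge 1/11 + 5/44 → 9/44
merge 9/44 + 5/22 → 19/44
merge 5/22 + 15/44 → 25/44
merge 19/44 + 25/44 → 1
L = 5/44 + 9/44 + 19/44 + 25/44 + 1 = 51/22 ≈ 2.318 bits/symbol.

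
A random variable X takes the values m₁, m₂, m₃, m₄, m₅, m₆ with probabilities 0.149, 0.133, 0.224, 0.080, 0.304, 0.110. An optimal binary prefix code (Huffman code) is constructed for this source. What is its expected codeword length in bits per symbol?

2.472 bits/symbol

Repeatedly combine the two least-probable nodes; the expected code length is the sum of the merged weights.
merge 2/25 + 11/100 → 19/100
merge 133/1000 + 149/1000 → 141/500
merge 19/100 + 28/125 → 207/500
merge 141/500 + 38/125 → 293/500
merge 207/500 + 293/500 → 1
L = 19/100 + 141/500 + 207/500 + 293/500 + 1 = 309/125 = 2.472 bits/symbol.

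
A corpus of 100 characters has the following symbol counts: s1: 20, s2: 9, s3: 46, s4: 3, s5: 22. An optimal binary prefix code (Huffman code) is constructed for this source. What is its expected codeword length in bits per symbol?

Probabilities are the counts divided by 100.
Repeatedly combine the two least-probable nodes; the expected code length is the sum of the merged weights.
merge 3/100 + 9/100 → 3/25
merge 3/25 + 1/5 → 8/25
merge 11/50 + 8/25 → 27/50
merge 23/50 + 27/50 → 1
L = 3/25 + 8/25 + 27/50 + 1 = 99/50 = 1.98 bits/symbol.

1.98 bits/symbol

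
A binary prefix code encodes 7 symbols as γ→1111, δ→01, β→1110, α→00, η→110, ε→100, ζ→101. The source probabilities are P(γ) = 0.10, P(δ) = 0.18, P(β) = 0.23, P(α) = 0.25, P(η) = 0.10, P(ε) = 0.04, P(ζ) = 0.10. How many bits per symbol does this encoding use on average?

L̄ = Σ pᵢ·ℓᵢ = 0.10·4 + 0.18·2 + 0.23·4 + 0.25·2 + 0.10·3 + 0.04·3 + 0.10·3 = 2.9 bits/symbol.

2.9 bits/symbol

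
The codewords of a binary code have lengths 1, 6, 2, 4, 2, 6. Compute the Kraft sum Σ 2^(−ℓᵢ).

1.09375

With common denominator 2^6 = 64: Σ 2^(−ℓᵢ) = 32/64 + 1/64 + 16/64 + 4/64 + 16/64 + 1/64 = 70/64 = 1.09375.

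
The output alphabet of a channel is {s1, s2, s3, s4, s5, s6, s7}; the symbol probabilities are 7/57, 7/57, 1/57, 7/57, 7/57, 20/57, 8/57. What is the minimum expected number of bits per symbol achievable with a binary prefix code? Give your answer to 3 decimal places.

2.649 bits/symbol

Repeatedly combine the two least-probable nodes; the expected code length is the sum of the merged weights.
merge 1/57 + 7/57 → 8/57
merge 7/57 + 7/57 → 14/57
merge 7/57 + 8/57 → 5/19
merge 8/57 + 14/57 → 22/57
merge 5/19 + 20/57 → 35/57
merge 22/57 + 35/57 → 1
L = 8/57 + 14/57 + 5/19 + 22/57 + 35/57 + 1 = 151/57 ≈ 2.649 bits/symbol.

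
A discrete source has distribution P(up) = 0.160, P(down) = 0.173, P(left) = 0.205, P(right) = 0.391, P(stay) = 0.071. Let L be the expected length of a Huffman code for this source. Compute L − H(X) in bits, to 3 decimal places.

0.088 bits

Entropy H = −Σ p log₂ p ≈ 2.1302 bits.
Huffman merges: 71/1000+4/25→231/1000; 173/1000+41/200→189/500; 231/1000+189/500→609/1000; 391/1000+609/1000→1. L = 1109/500 ≈ 2.2180.
L − H = 2.2180 − 2.1302 = 0.088 bits.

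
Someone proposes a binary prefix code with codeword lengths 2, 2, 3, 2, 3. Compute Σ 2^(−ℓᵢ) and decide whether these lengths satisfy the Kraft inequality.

1; yes

With common denominator 2^3 = 8: Σ 2^(−ℓᵢ) = 2/8 + 2/8 + 1/8 + 2/8 + 1/8 = 8/8 = 1.
Kraft's inequality requires Σ ≤ 1; here Σ = 1 ≤ 1, so such a prefix code exists.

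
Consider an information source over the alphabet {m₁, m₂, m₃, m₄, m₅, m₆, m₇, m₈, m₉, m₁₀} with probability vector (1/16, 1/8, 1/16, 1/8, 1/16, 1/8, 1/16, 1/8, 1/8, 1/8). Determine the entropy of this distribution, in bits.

Each probability is a power of 1/2, so log₂(1/p) is an integer.
H = Σ p·log₂(1/p) = 1/16·4 + 1/8·3 + 1/16·4 + 1/8·3 + 1/16·4 + 1/8·3 + 1/16·4 + 1/8·3 + 1/8·3 + 1/8·3 = 3.25 bits.

3.25 bits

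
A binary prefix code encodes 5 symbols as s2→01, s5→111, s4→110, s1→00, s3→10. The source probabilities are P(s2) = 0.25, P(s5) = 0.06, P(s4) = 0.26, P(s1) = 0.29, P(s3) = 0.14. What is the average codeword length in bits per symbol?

L̄ = Σ pᵢ·ℓᵢ = 0.25·2 + 0.06·3 + 0.26·3 + 0.29·2 + 0.14·2 = 2.32 bits/symbol.

2.32 bits/symbol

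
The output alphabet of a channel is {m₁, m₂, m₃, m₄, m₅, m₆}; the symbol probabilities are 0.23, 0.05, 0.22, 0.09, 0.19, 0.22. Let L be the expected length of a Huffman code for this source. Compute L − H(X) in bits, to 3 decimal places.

0.037 bits

Entropy H = −Σ p log₂ p ≈ 2.4328 bits.
Huffman merges: 1/20+9/100→7/50; 7/50+19/100→33/100; 11/50+11/50→11/25; 23/100+33/100→14/25; 11/25+14/25→1. L = 247/100 ≈ 2.4700.
L − H = 2.4700 − 2.4328 = 0.037 bits.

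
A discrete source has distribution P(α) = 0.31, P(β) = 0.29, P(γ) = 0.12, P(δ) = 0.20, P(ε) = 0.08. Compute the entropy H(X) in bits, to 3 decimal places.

H = −Σ pᵢ log₂ pᵢ.
−0.31·log₂(0.31) = 0.5238
−0.29·log₂(0.29) = 0.5179
−0.12·log₂(0.12) = 0.3671
−0.20·log₂(0.20) = 0.4644
−0.08·log₂(0.08) = 0.2915
Sum ≈ 2.1647 → 2.165 bits.

2.165 bits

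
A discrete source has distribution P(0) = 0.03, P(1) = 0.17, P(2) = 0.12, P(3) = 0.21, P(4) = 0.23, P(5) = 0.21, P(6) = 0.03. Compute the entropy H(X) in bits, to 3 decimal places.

H = −Σ pᵢ log₂ pᵢ.
−0.03·log₂(0.03) = 0.1518
−0.17·log₂(0.17) = 0.4346
−0.12·log₂(0.12) = 0.3671
−0.21·log₂(0.21) = 0.4728
−0.23·log₂(0.23) = 0.4877
−0.21·log₂(0.21) = 0.4728
−0.03·log₂(0.03) = 0.1518
Sum ≈ 2.5385 → 2.539 bits.

2.539 bits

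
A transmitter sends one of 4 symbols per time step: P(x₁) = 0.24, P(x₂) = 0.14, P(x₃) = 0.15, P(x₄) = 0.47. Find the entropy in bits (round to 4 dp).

H = −Σ pᵢ log₂ pᵢ.
−0.24·log₂(0.24) = 0.4941
−0.14·log₂(0.14) = 0.3971
−0.15·log₂(0.15) = 0.4105
−0.47·log₂(0.47) = 0.5120
Sum ≈ 1.8137 → 1.8137 bits.

1.8137 bits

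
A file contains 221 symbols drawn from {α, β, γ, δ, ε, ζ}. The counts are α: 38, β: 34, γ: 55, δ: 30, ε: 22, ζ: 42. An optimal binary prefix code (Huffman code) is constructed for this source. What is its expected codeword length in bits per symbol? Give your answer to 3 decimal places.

2.561 bits/symbol

Probabilities are the counts divided by 221.
Repeatedly combine the two least-probable nodes; the expected code length is the sum of the merged weights.
merge 22/221 + 30/221 → 4/17
merge 2/13 + 38/221 → 72/221
merge 42/221 + 4/17 → 94/221
merge 55/221 + 72/221 → 127/221
merge 94/221 + 127/221 → 1
L = 4/17 + 72/221 + 94/221 + 127/221 + 1 = 566/221 ≈ 2.561 bits/symbol.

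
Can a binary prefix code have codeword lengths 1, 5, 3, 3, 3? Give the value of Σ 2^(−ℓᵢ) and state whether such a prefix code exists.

With common denominator 2^5 = 32: Σ 2^(−ℓᵢ) = 16/32 + 1/32 + 4/32 + 4/32 + 4/32 = 29/32 = 0.90625.
Kraft's inequality requires Σ ≤ 1; here Σ = 0.90625 ≤ 1, so such a prefix code exists.

0.90625; yes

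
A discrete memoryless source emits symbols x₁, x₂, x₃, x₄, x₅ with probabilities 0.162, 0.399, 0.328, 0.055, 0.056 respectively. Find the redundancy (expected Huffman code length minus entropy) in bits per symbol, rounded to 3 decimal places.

0.040 bits

Entropy H = −Σ p log₂ p ≈ 1.9448 bits.
Huffman merges: 11/200+7/125→111/1000; 111/1000+81/500→273/1000; 273/1000+41/125→601/1000; 399/1000+601/1000→1. L = 397/200 ≈ 1.9850.
L − H = 1.9850 − 1.9448 = 0.040 bits.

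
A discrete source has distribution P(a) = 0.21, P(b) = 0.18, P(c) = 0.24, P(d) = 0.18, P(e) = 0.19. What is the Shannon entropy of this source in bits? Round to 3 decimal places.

2.313 bits

H = −Σ pᵢ log₂ pᵢ.
−0.21·log₂(0.21) = 0.4728
−0.18·log₂(0.18) = 0.4453
−0.24·log₂(0.24) = 0.4941
−0.18·log₂(0.18) = 0.4453
−0.19·log₂(0.19) = 0.4552
Sum ≈ 2.3128 → 2.313 bits.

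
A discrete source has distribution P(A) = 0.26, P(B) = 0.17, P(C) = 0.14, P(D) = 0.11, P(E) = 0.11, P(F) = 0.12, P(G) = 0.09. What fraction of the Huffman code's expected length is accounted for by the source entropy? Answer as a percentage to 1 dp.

99.2%

Entropy H = −Σ p log₂ p ≈ 2.7173 bits.
Huffman merges: 9/100+11/100→1/5; 11/100+3/25→23/100; 7/50+17/100→31/100; 1/5+23/100→43/100; 13/50+31/100→57/100; 43/100+57/100→1. L = 137/50 ≈ 2.7400.
Efficiency = H/L = 2.7173/2.7400 = 99.2%.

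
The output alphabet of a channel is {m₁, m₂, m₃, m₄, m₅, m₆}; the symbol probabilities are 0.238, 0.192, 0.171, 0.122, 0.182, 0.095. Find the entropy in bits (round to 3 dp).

2.526 bits

H = −Σ pᵢ log₂ pᵢ.
−0.238·log₂(0.238) = 0.4929
−0.192·log₂(0.192) = 0.4571
−0.171·log₂(0.171) = 0.4357
−0.122·log₂(0.122) = 0.3703
−0.182·log₂(0.182) = 0.4474
−0.095·log₂(0.095) = 0.3226
Sum ≈ 2.5259 → 2.526 bits.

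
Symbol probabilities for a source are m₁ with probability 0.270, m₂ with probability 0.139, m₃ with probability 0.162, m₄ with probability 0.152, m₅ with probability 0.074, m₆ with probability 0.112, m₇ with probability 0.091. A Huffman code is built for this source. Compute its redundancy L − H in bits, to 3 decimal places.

0.039 bits

Entropy H = −Σ p log₂ p ≈ 2.6906 bits.
Huffman merges: 37/500+91/1000→33/200; 14/125+139/1000→251/1000; 19/125+81/500→157/500; 33/200+251/1000→52/125; 27/100+157/500→73/125; 52/125+73/125→1. L = 273/100 ≈ 2.7300.
L − H = 2.7300 − 2.6906 = 0.039 bits.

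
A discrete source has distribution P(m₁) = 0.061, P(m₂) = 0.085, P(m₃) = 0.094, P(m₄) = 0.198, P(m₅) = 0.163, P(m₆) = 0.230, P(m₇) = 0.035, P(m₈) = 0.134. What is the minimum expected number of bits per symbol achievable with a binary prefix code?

2.847 bits/symbol

Repeatedly combine the two least-probable nodes; the expected code length is the sum of the merged weights.
merge 7/200 + 61/1000 → 12/125
merge 17/200 + 47/500 → 179/1000
merge 12/125 + 67/500 → 23/100
merge 163/1000 + 179/1000 → 171/500
merge 99/500 + 23/100 → 107/250
merge 23/100 + 171/500 → 143/250
merge 107/250 + 143/250 → 1
L = 12/125 + 179/1000 + 23/100 + 171/500 + 107/250 + 143/250 + 1 = 2847/1000 = 2.847 bits/symbol.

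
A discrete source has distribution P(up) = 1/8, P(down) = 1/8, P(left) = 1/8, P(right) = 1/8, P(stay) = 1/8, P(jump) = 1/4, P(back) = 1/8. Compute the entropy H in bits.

Each probability is a power of 1/2, so log₂(1/p) is an integer.
H = Σ p·log₂(1/p) = 1/8·3 + 1/8·3 + 1/8·3 + 1/8·3 + 1/8·3 + 1/4·2 + 1/8·3 = 2.75 bits.

2.75 bits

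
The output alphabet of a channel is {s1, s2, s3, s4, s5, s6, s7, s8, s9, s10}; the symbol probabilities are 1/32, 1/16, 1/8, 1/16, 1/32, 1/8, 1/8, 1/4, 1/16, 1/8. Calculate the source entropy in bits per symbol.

Each probability is a power of 1/2, so log₂(1/p) is an integer.
H = Σ p·log₂(1/p) = 1/32·5 + 1/16·4 + 1/8·3 + 1/16·4 + 1/32·5 + 1/8·3 + 1/8·3 + 1/4·2 + 1/16·4 + 1/8·3 = 3.0625 bits.

3.0625 bits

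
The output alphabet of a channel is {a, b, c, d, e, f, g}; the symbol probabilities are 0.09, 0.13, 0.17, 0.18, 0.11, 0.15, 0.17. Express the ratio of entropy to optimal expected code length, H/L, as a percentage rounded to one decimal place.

Entropy H = −Σ p log₂ p ≈ 2.7706 bits.
Huffman merges: 9/100+11/100→1/5; 13/100+3/20→7/25; 17/100+17/100→17/50; 9/50+1/5→19/50; 7/25+17/50→31/50; 19/50+31/50→1. L = 141/50 ≈ 2.8200.
Efficiency = H/L = 2.7706/2.8200 = 98.2%.

98.2%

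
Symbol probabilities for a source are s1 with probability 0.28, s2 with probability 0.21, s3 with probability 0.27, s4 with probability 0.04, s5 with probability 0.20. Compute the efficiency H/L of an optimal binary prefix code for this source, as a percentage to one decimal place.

95.9%

Entropy H = −Σ p log₂ p ≈ 2.1472 bits.
Huffman merges: 1/25+1/5→6/25; 21/100+6/25→9/20; 27/100+7/25→11/20; 9/20+11/20→1. L = 56/25 ≈ 2.2400.
Efficiency = H/L = 2.1472/2.2400 = 95.9%.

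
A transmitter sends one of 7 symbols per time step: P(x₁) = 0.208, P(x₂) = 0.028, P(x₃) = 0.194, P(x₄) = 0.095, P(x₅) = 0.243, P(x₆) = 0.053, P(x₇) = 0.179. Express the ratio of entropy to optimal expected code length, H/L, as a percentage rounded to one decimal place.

98.1%

Entropy H = −Σ p log₂ p ≈ 2.5621 bits.
Huffman merges: 7/250+53/1000→81/1000; 81/1000+19/200→22/125; 22/125+179/1000→71/200; 97/500+26/125→201/500; 243/1000+71/200→299/500; 201/500+299/500→1. L = 653/250 ≈ 2.6120.
Efficiency = H/L = 2.5621/2.6120 = 98.1%.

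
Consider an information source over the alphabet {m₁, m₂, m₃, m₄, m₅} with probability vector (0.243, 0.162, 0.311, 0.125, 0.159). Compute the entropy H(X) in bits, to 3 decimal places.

2.242 bits

H = −Σ pᵢ log₂ pᵢ.
−0.243·log₂(0.243) = 0.4960
−0.162·log₂(0.162) = 0.4254
−0.311·log₂(0.311) = 0.5240
−0.125·log₂(0.125) = 0.3750
−0.159·log₂(0.159) = 0.4218
Sum ≈ 2.2422 → 2.242 bits.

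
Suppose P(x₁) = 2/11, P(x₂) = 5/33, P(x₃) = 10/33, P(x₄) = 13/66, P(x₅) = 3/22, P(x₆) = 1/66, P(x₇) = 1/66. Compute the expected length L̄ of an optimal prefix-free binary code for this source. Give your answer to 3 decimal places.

Repeatedly combine the two least-probable nodes; the expected code length is the sum of the merged weights.
merge 1/66 + 1/66 → 1/33
merge 1/33 + 3/22 → 1/6
merge 5/33 + 1/6 → 7/22
merge 2/11 + 13/66 → 25/66
merge 10/33 + 7/22 → 41/66
merge 25/66 + 41/66 → 1
L = 1/33 + 1/6 + 7/22 + 25/66 + 41/66 + 1 = 83/33 ≈ 2.515 bits/symbol.

2.515 bits/symbol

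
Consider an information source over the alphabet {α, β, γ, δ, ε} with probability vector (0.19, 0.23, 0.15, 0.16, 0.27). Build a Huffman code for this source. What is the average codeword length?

Repeatedly combine the two least-probable nodes; the expected code length is the sum of the merged weights.
merge 3/20 + 4/25 → 31/100
merge 19/100 + 23/100 → 21/50
merge 27/100 + 31/100 → 29/50
merge 21/50 + 29/50 → 1
L = 31/100 + 21/50 + 29/50 + 1 = 231/100 = 2.31 bits/symbol.

2.31 bits/symbol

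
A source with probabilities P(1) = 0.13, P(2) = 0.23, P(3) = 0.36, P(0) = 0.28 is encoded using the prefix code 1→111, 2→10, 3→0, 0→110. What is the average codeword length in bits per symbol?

L̄ = Σ pᵢ·ℓᵢ = 0.13·3 + 0.23·2 + 0.36·1 + 0.28·3 = 2.05 bits/symbol.

2.05 bits/symbol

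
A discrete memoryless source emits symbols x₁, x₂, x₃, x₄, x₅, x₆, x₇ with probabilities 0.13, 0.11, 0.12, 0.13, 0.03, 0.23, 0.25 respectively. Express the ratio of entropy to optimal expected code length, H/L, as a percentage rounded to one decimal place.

Entropy H = −Σ p log₂ p ≈ 2.6221 bits.
Huffman merges: 3/100+11/100→7/50; 3/25+13/100→1/4; 13/100+7/50→27/100; 23/100+1/4→12/25; 1/4+27/100→13/25; 12/25+13/25→1. L = 133/50 ≈ 2.6600.
Efficiency = H/L = 2.6221/2.6600 = 98.6%.

98.6%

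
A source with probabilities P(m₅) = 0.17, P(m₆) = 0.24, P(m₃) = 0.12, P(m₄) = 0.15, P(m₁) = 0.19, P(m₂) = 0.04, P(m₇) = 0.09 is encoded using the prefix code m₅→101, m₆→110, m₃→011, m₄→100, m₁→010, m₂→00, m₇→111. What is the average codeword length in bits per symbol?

L̄ = Σ pᵢ·ℓᵢ = 0.17·3 + 0.24·3 + 0.12·3 + 0.15·3 + 0.19·3 + 0.04·2 + 0.09·3 = 2.96 bits/symbol.

2.96 bits/symbol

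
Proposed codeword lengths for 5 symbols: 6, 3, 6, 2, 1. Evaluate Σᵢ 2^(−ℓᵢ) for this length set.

With common denominator 2^6 = 64: Σ 2^(−ℓᵢ) = 1/64 + 8/64 + 1/64 + 16/64 + 32/64 = 58/64 = 0.90625.

0.90625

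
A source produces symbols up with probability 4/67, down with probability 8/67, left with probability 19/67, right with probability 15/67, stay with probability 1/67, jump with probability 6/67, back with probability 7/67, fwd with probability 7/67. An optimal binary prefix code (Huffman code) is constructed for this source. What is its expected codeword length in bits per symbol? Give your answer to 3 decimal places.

2.731 bits/symbol

Repeatedly combine the two least-probable nodes; the expected code length is the sum of the merged weights.
merge 1/67 + 4/67 → 5/67
merge 5/67 + 6/67 → 11/67
merge 7/67 + 7/67 → 14/67
merge 8/67 + 11/67 → 19/67
merge 14/67 + 15/67 → 29/67
merge 19/67 + 19/67 → 38/67
merge 29/67 + 38/67 → 1
L = 5/67 + 11/67 + 14/67 + 19/67 + 29/67 + 38/67 + 1 = 183/67 ≈ 2.731 bits/symbol.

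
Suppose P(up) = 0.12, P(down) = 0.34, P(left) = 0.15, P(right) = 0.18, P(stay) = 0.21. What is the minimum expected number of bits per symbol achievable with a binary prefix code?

2.27 bits/symbol

Repeatedly combine the two least-probable nodes; the expected code length is the sum of the merged weights.
merge 3/25 + 3/20 → 27/100
merge 9/50 + 21/100 → 39/100
merge 27/100 + 17/50 → 61/100
merge 39/100 + 61/100 → 1
L = 27/100 + 39/100 + 61/100 + 1 = 227/100 = 2.27 bits/symbol.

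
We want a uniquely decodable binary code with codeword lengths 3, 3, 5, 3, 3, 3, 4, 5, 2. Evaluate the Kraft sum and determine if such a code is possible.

With common denominator 2^5 = 32: Σ 2^(−ℓᵢ) = 4/32 + 4/32 + 1/32 + 4/32 + 4/32 + 4/32 + 2/32 + 1/32 + 8/32 = 32/32 = 1.
Kraft's inequality requires Σ ≤ 1; here Σ = 1 ≤ 1, so such a prefix code exists.

1; yes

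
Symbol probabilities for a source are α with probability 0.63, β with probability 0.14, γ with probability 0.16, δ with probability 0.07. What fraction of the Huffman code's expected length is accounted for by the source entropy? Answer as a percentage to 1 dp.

95.5%

Entropy H = −Σ p log₂ p ≈ 1.5086 bits.
Huffman merges: 7/100+7/50→21/100; 4/25+21/100→37/100; 37/100+63/100→1. L = 79/50 ≈ 1.5800.
Efficiency = H/L = 1.5086/1.5800 = 95.5%.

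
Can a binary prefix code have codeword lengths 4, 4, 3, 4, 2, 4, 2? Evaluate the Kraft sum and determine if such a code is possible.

With common denominator 2^4 = 16: Σ 2^(−ℓᵢ) = 1/16 + 1/16 + 2/16 + 1/16 + 4/16 + 1/16 + 4/16 = 14/16 = 0.875.
Kraft's inequality requires Σ ≤ 1; here Σ = 0.875 ≤ 1, so such a prefix code exists.

0.875; yes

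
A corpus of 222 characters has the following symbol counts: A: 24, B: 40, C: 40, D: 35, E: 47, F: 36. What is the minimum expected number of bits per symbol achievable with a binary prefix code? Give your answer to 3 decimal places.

Probabilities are the counts divided by 222.
Repeatedly combine the two least-probable nodes; the expected code length is the sum of the merged weights.
merge 4/37 + 35/222 → 59/222
merge 6/37 + 20/111 → 38/111
merge 20/111 + 47/222 → 29/74
merge 59/222 + 38/111 → 45/74
merge 29/74 + 45/74 → 1
L = 59/222 + 38/111 + 29/74 + 45/74 + 1 = 193/74 ≈ 2.608 bits/symbol.

2.608 bits/symbol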